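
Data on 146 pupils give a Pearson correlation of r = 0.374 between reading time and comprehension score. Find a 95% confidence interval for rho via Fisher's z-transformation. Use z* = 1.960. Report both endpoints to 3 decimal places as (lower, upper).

(0.225, 0.506)

Fisher z: z_r = atanh(r) = ½·ln((1+0.374)/(1−0.374)) = 0.393066
SE(z) = 1/√(n−3) = 1/√143 = 0.083624
95% ⇒ z* = 1.960; margin = 1.960·0.083624 = 0.163903
CI on z-scale: (0.229163, 0.556969)
Back-transform: tanh(0.229163) = 0.225234, tanh(0.556969) = 0.505725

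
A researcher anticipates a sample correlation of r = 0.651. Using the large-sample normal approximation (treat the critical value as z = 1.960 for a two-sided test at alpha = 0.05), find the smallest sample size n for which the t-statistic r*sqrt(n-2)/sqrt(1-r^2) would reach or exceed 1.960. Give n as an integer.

8

r√(n−2)/√(1−r²) ≥ 1.960  ⇔  n−2 ≥ (1.960)²·(1−r²)/r²
(1−r²)/r² = (1−0.423801)/0.423801 = 1.3596
n ≥ 2 + 3.8416·1.3596 = 2 + 5.2230 = 7.2230
⌈7.2230⌉ = 8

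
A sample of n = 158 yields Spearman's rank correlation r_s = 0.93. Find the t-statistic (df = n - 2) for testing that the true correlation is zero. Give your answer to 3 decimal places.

1 − r_s² = 1 − 0.8649 = 0.1351;  √(1−r_s²) = 0.367560
√(n−2) = √156 = 12.489996
t = r_s·√(n−2)/√(1−r_s²) = 0.93 · 12.489996 / 0.367560 = 31.602

31.602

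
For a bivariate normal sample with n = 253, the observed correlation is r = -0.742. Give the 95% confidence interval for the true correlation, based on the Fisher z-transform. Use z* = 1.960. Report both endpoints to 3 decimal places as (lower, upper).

(-0.793, -0.681)

z_r = atanh(-0.742) = -0.954915;  SE = 1/√(n−3) = 1/√250 = 0.063246
z-limits: -0.954915 ± 1.960·0.063246 = -0.954915 ± 0.123962 = [-1.078877, -0.830953]
ρ-limits: (tanh -1.078877, tanh -0.830953) = (-0.793, -0.681)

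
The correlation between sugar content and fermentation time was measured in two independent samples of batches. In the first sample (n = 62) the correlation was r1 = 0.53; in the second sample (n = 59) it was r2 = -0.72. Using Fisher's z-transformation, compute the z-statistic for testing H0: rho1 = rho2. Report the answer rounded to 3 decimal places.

z1 = atanh(0.53) = 0.590145,  z2 = atanh(-0.72) = -0.907645
SE = √(1/(n1−3) + 1/(n2−3)) = √(1/59 + 1/56) = √(0.0169492 + 0.0178571) = √0.0348063 = 0.186564
z = (z1 − z2)/SE = (0.590145 − (-0.907645)) / 0.186564 = 1.497790 / 0.186564 = 8.028

8.028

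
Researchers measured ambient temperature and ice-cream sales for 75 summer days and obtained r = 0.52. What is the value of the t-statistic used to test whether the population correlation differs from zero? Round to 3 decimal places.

5.201

t = r·√(n−2) / √(1−r²) with r = 0.52, n = 75
  = 0.52·√73 / √(1 − 0.2704)
  = 0.52·8.544004 / 0.854166
  = 4.442882 / 0.854166 = 5.201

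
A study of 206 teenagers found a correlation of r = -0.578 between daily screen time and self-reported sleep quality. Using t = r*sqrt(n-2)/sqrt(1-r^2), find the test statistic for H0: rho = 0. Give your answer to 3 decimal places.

t = r·√(n−2) / √(1−r²) with r = -0.578, n = 206
  = -0.578·√204 / √(1 − 0.334084)
  = -0.578·14.282857 / 0.816037
  = -8.255491 / 0.816037 = -10.117

-10.117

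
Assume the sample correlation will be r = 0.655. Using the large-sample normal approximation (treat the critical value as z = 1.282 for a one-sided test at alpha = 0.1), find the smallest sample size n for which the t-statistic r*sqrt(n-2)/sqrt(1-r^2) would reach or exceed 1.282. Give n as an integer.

Need r·√(n−2)/√(1−r²) ≥ 1.282
√(n−2) ≥ 1.282·√(1−0.429025) / 0.655 = 1.282·0.755629 / 0.655 = 1.4790
n−2 ≥ 2.1874  ⇒  n ≥ 4.1874
Smallest integer n = 5

5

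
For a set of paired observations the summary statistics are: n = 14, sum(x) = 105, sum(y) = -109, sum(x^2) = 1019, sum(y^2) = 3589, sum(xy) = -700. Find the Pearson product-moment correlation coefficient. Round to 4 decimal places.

Numerator: nΣxy − (Σx)(Σy) = 14·(-700) − (105)(-109) = 1645
Denominator: √[(nΣx²−(Σx)²)(nΣy²−(Σy)²)]
  nΣx²−(Σx)² = 14·1019 − 11025 = 3241;  nΣy²−(Σy)² = 14·3589 − 11881 = 38365
  √(3241·38365) = √124340965 = 11150.8280
r = 1645 / 11150.8280 = 0.1475

0.1475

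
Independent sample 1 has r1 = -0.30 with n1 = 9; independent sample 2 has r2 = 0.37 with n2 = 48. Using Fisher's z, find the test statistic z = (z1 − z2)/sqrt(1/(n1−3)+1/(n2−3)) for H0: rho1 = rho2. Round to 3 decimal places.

-1.606

z1 = atanh(-0.30) = -0.309520,  z2 = atanh(0.37) = 0.388423
SE = √(1/(n1−3) + 1/(n2−3)) = √(1/6 + 1/45) = √(0.1666667 + 0.0222222) = √0.1888889 = 0.434614
z = (z1 − z2)/SE = (-0.309520 − 0.388423) / 0.434614 = -0.697943 / 0.434614 = -1.606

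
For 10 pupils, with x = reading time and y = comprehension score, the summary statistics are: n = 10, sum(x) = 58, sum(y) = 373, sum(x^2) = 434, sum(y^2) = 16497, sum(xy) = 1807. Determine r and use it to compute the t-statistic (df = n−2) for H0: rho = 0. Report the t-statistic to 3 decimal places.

-2.849

S_xy = nΣxy − ΣxΣy = 10·1807 − 58·373 = 18070 − 21634 = -3564
S_xx = nΣx² − (Σx)² = 10·434 − 58² = 4340 − 3364 = 976
S_yy = nΣy² − (Σy)² = 10·16497 − 373² = 164970 − 139129 = 25841
r = S_xy / √(S_xx·S_yy) = -3564 / √(976·25841) = -3564 / √25220816 = -3564 / 5022.0331 = -0.7097
t = r·√(n−2)/√(1−r²) = -0.7097·√8 / √(1−0.503674) = -2.007335 / 0.704504 = -2.849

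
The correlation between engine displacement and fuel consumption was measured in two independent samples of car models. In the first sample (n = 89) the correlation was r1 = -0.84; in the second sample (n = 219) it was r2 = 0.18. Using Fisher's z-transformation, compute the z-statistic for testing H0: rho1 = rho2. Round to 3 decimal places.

-11.005

Fisher z-transforms: z1 = atanh(-0.84) = -1.221174, z2 = atanh(0.18) = 0.181983; difference d = -1.403157
Var(d) = 1/86 + 1/216 = 0.0116279 + 0.0046296 = 0.0162575
z = d/√Var(d) = -1.403157 / √0.0162575 = -1.403157 / 0.127505 = -11.005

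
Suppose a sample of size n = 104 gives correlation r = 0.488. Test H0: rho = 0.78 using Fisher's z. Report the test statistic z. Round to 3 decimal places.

-5.145

Fisher z: atanh(0.488) = 0.533432, atanh(0.78) = 1.045371
z = (z_r − z_0)·√(n−3) = (0.533432 − 1.045371)·√101 = -0.511939 · 10.049876 = -5.145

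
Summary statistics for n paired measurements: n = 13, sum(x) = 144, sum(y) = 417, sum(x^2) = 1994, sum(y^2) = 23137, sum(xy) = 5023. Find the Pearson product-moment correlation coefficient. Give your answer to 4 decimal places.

S_xy = nΣxy − ΣxΣy = 13·5023 − 144·417 = 65299 − 60048 = 5251
S_xx = nΣx² − (Σx)² = 13·1994 − 144² = 25922 − 20736 = 5186
S_yy = nΣy² − (Σy)² = 13·23137 − 417² = 300781 − 173889 = 126892
r = S_xy / √(S_xx·S_yy) = 5251 / √(5186·126892) = 5251 / √658061912 = 5251 / 25652.7174 = 0.2047

0.2047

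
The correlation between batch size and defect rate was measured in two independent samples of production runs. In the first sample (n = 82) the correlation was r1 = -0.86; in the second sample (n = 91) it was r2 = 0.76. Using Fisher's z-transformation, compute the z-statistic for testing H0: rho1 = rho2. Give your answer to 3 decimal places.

z1 = atanh(-0.86) = -1.293345,  z2 = atanh(0.76) = 0.996215
SE = √(1/(n1−3) + 1/(n2−3)) = √(1/79 + 1/88) = √(0.0126582 + 0.0113636) = √0.0240218 = 0.154990
z = (z1 − z2)/SE = (-1.293345 − 0.996215) / 0.154990 = -2.289560 / 0.154990 = -14.772

-14.772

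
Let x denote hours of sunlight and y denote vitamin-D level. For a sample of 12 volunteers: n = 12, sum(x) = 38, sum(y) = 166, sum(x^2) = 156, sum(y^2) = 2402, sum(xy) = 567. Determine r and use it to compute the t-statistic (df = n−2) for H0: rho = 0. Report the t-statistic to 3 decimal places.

2.880

Numerator: nΣxy − (Σx)(Σy) = 12·567 − (38)(166) = 496
Denominator: √[(nΣx²−(Σx)²)(nΣy²−(Σy)²)]
  nΣx²−(Σx)² = 12·156 − 1444 = 428;  nΣy²−(Σy)² = 12·2402 − 27556 = 1268
  √(428·1268) = √542704 = 736.6845
r = 496 / 736.6845 = 0.6733
t = r·√(n−2)/√(1−r²) = 0.6733·√10 / √(1−0.453333) = 2.129162 / 0.739369 = 2.880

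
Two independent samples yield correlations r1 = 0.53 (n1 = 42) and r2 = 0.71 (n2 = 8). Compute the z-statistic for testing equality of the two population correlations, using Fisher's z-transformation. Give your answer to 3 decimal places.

-0.625

Fisher z-transforms: z1 = atanh(0.53) = 0.590145, z2 = atanh(0.71) = 0.887184; difference d = -0.297039
Var(d) = 1/39 + 1/5 = 0.0256410 + 0.2000000 = 0.2256410
z = d/√Var(d) = -0.297039 / √0.2256410 = -0.297039 / 0.475017 = -0.625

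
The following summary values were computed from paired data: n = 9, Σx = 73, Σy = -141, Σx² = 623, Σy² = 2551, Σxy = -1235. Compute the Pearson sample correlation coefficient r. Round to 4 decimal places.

-0.8886

Numerator: nΣxy − (Σx)(Σy) = 9·(-1235) − (73)(-141) = -822
Denominator: √[(nΣx²−(Σx)²)(nΣy²−(Σy)²)]
  nΣx²−(Σx)² = 9·623 − 5329 = 278;  nΣy²−(Σy)² = 9·2551 − 19881 = 3078
  √(278·3078) = √855684 = 925.0319
r = -822 / 925.0319 = -0.8886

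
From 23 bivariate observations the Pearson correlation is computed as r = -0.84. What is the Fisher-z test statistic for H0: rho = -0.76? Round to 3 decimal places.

Fisher z: atanh(-0.84) = -1.221174, atanh(-0.76) = -0.996215
z = (z_r − z_0)·√(n−3) = (-1.221174 − (-0.996215))·√20 = -0.224959 · 4.472136 = -1.006

-1.006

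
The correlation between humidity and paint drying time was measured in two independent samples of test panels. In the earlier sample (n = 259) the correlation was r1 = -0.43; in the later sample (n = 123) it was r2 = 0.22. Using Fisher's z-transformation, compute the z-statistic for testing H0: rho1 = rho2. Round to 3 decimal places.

-6.179

Fisher z-transforms: z1 = atanh(-0.43) = -0.459897, z2 = atanh(0.22) = 0.223656; difference d = -0.683553
Var(d) = 1/256 + 1/120 = 0.0039062 + 0.0083333 = 0.0122395
z = d/√Var(d) = -0.683553 / √0.0122395 = -0.683553 / 0.110632 = -6.179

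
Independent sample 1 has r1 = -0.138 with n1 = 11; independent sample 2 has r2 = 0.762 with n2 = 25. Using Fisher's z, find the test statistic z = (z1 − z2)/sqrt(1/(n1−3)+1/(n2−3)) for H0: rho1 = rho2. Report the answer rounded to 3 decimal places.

Fisher z-transforms: z1 = atanh(-0.138) = -0.138886, z2 = atanh(0.762) = 1.000967; difference d = -1.139853
Var(d) = 1/8 + 1/22 = 0.1250000 + 0.0454545 = 0.1704545
z = d/√Var(d) = -1.139853 / √0.1704545 = -1.139853 / 0.412861 = -2.761

-2.761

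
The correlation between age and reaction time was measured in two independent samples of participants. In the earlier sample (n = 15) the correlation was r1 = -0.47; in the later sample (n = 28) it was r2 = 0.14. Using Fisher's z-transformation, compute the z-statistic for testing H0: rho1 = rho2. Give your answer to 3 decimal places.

z1 = atanh(-0.47) = -0.510070,  z2 = atanh(0.14) = 0.140926
SE = √(1/(n1−3) + 1/(n2−3)) = √(1/12 + 1/25) = √(0.0833333 + 0.0400000) = √0.1233333 = 0.351188
z = (z1 − z2)/SE = (-0.510070 − 0.140926) / 0.351188 = -0.650996 / 0.351188 = -1.854

-1.854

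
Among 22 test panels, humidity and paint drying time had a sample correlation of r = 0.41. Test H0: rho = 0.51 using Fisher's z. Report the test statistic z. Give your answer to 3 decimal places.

-0.554

z_r = atanh(0.41) = 0.435611,  z_0 = atanh(0.51) = 0.562730
SE = 1/√(n−3) = 1/√19 = 0.229416
z = (z_r − z_0)/SE = (0.435611 − 0.562730) / 0.229416 = -0.127119 / 0.229416 = -0.554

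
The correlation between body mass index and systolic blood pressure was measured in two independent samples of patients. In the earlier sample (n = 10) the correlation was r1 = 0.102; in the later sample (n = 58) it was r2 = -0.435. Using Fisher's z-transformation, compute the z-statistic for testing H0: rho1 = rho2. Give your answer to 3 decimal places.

z1 = atanh(0.102) = 0.102356,  z2 = atanh(-0.435) = -0.466047
SE = √(1/(n1−3) + 1/(n2−3)) = √(1/7 + 1/55) = √(0.1428571 + 0.0181818) = √0.1610389 = 0.401297
z = (z1 − z2)/SE = (0.102356 − (-0.466047)) / 0.401297 = 0.568403 / 0.401297 = 1.416

1.416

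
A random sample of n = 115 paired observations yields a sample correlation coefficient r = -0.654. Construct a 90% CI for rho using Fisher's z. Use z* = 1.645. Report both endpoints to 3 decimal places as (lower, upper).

(-0.734, -0.556)

Fisher z: z_r = atanh(r) = ½·ln((1+(-0.654))/(1−(-0.654))) = -0.782257
SE(z) = 1/√(n−3) = 1/√112 = 0.094491
90% ⇒ z* = 1.645; margin = 1.645·0.094491 = 0.155438
CI on z-scale: (-0.937695, -0.626819)
Back-transform: tanh(-0.937695) = -0.734161, tanh(-0.626819) = -0.555858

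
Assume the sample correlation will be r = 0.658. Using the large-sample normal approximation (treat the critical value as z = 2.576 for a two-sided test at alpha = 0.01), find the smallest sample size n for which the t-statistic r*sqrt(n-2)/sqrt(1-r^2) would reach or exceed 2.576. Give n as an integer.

r√(n−2)/√(1−r²) ≥ 2.576  ⇔  n−2 ≥ (2.576)²·(1−r²)/r²
(1−r²)/r² = (1−0.432964)/0.432964 = 1.3097
n ≥ 2 + 6.635776·1.3097 = 2 + 8.6909 = 10.6909
⌈10.6909⌉ = 11

11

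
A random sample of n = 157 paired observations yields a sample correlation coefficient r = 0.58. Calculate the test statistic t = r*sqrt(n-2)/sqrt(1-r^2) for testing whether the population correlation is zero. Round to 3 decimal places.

t = r·√(n−2) / √(1−r²) with r = 0.58, n = 157
  = 0.58·√155 / √(1 − 0.3364)
  = 0.58·12.449900 / 0.814616
  = 7.220942 / 0.814616 = 8.864

8.864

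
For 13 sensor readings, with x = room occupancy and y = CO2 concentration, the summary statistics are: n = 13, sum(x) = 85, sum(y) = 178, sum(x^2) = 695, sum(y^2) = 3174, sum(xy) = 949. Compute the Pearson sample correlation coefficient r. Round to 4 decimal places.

Numerator: nΣxy − (Σx)(Σy) = 13·949 − (85)(178) = -2793
Denominator: √[(nΣx²−(Σx)²)(nΣy²−(Σy)²)]
  nΣx²−(Σx)² = 13·695 − 7225 = 1810;  nΣy²−(Σy)² = 13·3174 − 31684 = 9578
  √(1810·9578) = √17336180 = 4163.6739
r = -2793 / 4163.6739 = -0.6708

-0.6708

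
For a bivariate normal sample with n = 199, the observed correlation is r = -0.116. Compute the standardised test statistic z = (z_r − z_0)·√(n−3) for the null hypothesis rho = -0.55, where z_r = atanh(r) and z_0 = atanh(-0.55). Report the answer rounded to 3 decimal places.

Fisher z: atanh(-0.116) = -0.116525, atanh(-0.55) = -0.618381
z = (z_r − z_0)·√(n−3) = (-0.116525 − (-0.618381))·√196 = 0.501856 · 14.000000 = 7.026

7.026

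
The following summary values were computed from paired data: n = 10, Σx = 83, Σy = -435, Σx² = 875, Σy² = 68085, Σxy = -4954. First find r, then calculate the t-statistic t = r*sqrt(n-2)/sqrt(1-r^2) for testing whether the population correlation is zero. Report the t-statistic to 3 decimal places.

-1.402

Numerator: nΣxy − (Σx)(Σy) = 10·(-4954) − (83)(-435) = -13435
Denominator: √[(nΣx²−(Σx)²)(nΣy²−(Σy)²)]
  nΣx²−(Σx)² = 10·875 − 6889 = 1861;  nΣy²−(Σy)² = 10·68085 − 189225 = 491625
  √(1861·491625) = √914914125 = 30247.5474
r = -13435 / 30247.5474 = -0.4442
t = r·√(n−2)/√(1−r²) = -0.4442·√8 / √(1−0.197314) = -1.256387 / 0.895927 = -1.402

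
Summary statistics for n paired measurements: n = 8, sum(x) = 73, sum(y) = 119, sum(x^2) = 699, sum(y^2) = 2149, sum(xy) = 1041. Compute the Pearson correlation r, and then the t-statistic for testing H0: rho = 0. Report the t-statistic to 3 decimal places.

S_xy = nΣxy − ΣxΣy = 8·1041 − 73·119 = 8328 − 8687 = -359
S_xx = nΣx² − (Σx)² = 8·699 − 73² = 5592 − 5329 = 263
S_yy = nΣy² − (Σy)² = 8·2149 − 119² = 17192 − 14161 = 3031
r = S_xy / √(S_xx·S_yy) = -359 / √(263·3031) = -359 / √797153 = -359 / 892.8343 = -0.4021
t = r·√(n−2)/√(1−r²) = -0.4021·√6 / √(1−0.161684) = -0.984940 / 0.915596 = -1.076

-1.076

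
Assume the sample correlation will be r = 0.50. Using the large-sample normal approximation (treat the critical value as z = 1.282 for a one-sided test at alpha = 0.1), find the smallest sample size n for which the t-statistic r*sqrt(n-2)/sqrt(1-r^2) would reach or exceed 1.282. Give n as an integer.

7

Need r·√(n−2)/√(1−r²) ≥ 1.282
√(n−2) ≥ 1.282·√(1−0.2500) / 0.50 = 1.282·0.866025 / 0.50 = 2.2205
n−2 ≥ 4.9306  ⇒  n ≥ 6.9306
Smallest integer n = 7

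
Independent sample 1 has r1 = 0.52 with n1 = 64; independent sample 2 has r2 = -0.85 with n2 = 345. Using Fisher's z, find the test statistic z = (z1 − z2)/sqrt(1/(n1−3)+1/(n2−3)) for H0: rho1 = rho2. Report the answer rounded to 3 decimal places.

13.185

z1 = atanh(0.52) = 0.576340,  z2 = atanh(-0.85) = -1.256153
SE = √(1/(n1−3) + 1/(n2−3)) = √(1/61 + 1/342) = √(0.0163934 + 0.0029240) = √0.0193174 = 0.138987
z = (z1 − z2)/SE = (0.576340 − (-1.256153)) / 0.138987 = 1.832493 / 0.138987 = 13.185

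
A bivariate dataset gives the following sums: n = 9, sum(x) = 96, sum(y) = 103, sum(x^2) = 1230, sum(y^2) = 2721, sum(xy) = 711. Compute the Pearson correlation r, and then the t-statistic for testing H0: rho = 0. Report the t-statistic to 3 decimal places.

-2.507

Numerator: nΣxy − (Σx)(Σy) = 9·711 − (96)(103) = -3489
Denominator: √[(nΣx²−(Σx)²)(nΣy²−(Σy)²)]
  nΣx²−(Σx)² = 9·1230 − 9216 = 1854;  nΣy²−(Σy)² = 9·2721 − 10609 = 13880
  √(1854·13880) = √25733520 = 5072.8217
r = -3489 / 5072.8217 = -0.6878
t = r·√(n−2)/√(1−r²) = -0.6878·√7 / √(1−0.473069) = -1.819748 / 0.725900 = -2.507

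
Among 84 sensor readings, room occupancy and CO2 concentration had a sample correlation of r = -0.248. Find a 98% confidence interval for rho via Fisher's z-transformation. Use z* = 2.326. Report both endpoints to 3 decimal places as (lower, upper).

z_r = atanh(-0.248) = -0.253281;  SE = 1/√(n−3) = 1/√81 = 0.111111
z-limits: -0.253281 ± 2.326·0.111111 = -0.253281 ± 0.258444 = [-0.511725, 0.005163]
ρ-limits: (tanh -0.511725, tanh 0.005163) = (-0.471, 0.005)

(-0.471, 0.005)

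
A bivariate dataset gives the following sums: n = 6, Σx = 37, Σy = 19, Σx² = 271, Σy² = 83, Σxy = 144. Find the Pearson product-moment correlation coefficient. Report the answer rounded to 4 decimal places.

Numerator: nΣxy − (Σx)(Σy) = 6·144 − (37)(19) = 161
Denominator: √[(nΣx²−(Σx)²)(nΣy²−(Σy)²)]
  nΣx²−(Σx)² = 6·271 − 1369 = 257;  nΣy²−(Σy)² = 6·83 − 361 = 137
  √(257·137) = √35209 = 187.6406
r = 161 / 187.6406 = 0.8580

0.8580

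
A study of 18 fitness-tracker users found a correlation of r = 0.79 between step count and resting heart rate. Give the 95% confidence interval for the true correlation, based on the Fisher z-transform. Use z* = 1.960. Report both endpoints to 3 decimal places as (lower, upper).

z_r = atanh(0.79) = 1.071432;  SE = 1/√(n−3) = 1/√15 = 0.258199
z-limits: 1.071432 ± 1.960·0.258199 = 1.071432 ± 0.506070 = [0.565362, 1.577502]
ρ-limits: (tanh 0.565362, tanh 1.577502) = (0.512, 0.918)

(0.512, 0.918)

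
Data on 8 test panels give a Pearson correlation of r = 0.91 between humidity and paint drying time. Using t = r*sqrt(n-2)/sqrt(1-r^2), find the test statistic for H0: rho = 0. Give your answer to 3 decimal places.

1 − r² = 1 − 0.8281 = 0.1719;  √(1−r²) = 0.414608
√(n−2) = √6 = 2.449490
t = r·√(n−2)/√(1−r²) = 0.91 · 2.449490 / 0.414608 = 5.376

5.376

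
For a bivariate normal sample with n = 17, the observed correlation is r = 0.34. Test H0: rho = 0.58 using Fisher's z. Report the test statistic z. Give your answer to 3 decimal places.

Fisher z: atanh(0.34) = 0.354093, atanh(0.58) = 0.662463
z = (z_r − z_0)·√(n−3) = (0.354093 − 0.662463)·√14 = -0.308370 · 3.741657 = -1.154

-1.154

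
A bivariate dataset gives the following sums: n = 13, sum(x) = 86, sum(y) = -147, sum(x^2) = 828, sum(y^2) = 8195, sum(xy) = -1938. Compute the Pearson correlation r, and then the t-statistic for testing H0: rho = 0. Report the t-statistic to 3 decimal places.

-3.673

S_xy = nΣxy − ΣxΣy = 13·(-1938) − 86·(-147) = -25194 − (-12642) = -12552
S_xx = nΣx² − (Σx)² = 13·828 − 86² = 10764 − 7396 = 3368
S_yy = nΣy² − (Σy)² = 13·8195 − (-147)² = 106535 − 21609 = 84926
r = S_xy / √(S_xx·S_yy) = -12552 / √(3368·84926) = -12552 / √286030768 = -12552 / 16912.4442 = -0.7422
t = r·√(n−2)/√(1−r²) = -0.7422·√11 / √(1−0.550861) = -2.461599 / 0.670178 = -3.673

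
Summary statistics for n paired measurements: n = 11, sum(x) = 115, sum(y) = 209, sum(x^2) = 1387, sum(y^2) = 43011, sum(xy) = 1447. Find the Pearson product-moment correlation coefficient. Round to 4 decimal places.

S_xy = nΣxy − ΣxΣy = 11·1447 − 115·209 = 15917 − 24035 = -8118
S_xx = nΣx² − (Σx)² = 11·1387 − 115² = 15257 − 13225 = 2032
S_yy = nΣy² − (Σy)² = 11·43011 − 209² = 473121 − 43681 = 429440
r = S_xy / √(S_xx·S_yy) = -8118 / √(2032·429440) = -8118 / √872622080 = -8118 / 29540.1774 = -0.2748

-0.2748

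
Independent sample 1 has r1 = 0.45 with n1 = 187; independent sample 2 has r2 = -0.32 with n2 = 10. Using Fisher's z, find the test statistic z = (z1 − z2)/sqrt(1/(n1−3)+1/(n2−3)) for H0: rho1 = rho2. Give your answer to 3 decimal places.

2.120

z1 = atanh(0.45) = 0.484700,  z2 = atanh(-0.32) = -0.331647
SE = √(1/(n1−3) + 1/(n2−3)) = √(1/184 + 1/7) = √(0.0054348 + 0.1428571) = √0.1482919 = 0.385087
z = (z1 − z2)/SE = (0.484700 − (-0.331647)) / 0.385087 = 0.816347 / 0.385087 = 2.120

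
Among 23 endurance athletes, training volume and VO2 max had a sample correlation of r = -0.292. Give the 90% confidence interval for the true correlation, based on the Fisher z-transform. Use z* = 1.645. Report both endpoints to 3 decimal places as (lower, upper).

Fisher z: z_r = atanh(r) = ½·ln((1+(-0.292))/(1−(-0.292))) = -0.300751
SE(z) = 1/√(n−3) = 1/√20 = 0.223607
90% ⇒ z* = 1.645; margin = 1.645·0.223607 = 0.367834
CI on z-scale: (-0.668585, 0.067083)
Back-transform: tanh(-0.668585) = -0.584048, tanh(0.067083) = 0.066983

(-0.584, 0.067)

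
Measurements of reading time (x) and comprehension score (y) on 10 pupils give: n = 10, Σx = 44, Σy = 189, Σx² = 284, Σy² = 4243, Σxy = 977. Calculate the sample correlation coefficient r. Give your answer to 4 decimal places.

Numerator: nΣxy − (Σx)(Σy) = 10·977 − (44)(189) = 1454
Denominator: √[(nΣx²−(Σx)²)(nΣy²−(Σy)²)]
  nΣx²−(Σx)² = 10·284 − 1936 = 904;  nΣy²−(Σy)² = 10·4243 − 35721 = 6709
  √(904·6709) = √6064936 = 2462.7091
r = 1454 / 2462.7091 = 0.5904

0.5904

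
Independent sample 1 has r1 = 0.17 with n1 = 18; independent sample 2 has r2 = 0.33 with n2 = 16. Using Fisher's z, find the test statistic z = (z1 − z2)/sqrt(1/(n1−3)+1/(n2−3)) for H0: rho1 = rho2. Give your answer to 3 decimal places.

-0.452

Fisher z-transforms: z1 = atanh(0.17) = 0.171667, z2 = atanh(0.33) = 0.342828; difference d = -0.171161
Var(d) = 1/15 + 1/13 = 0.0666667 + 0.0769231 = 0.1435898
z = d/√Var(d) = -0.171161 / √0.1435898 = -0.171161 / 0.378932 = -0.452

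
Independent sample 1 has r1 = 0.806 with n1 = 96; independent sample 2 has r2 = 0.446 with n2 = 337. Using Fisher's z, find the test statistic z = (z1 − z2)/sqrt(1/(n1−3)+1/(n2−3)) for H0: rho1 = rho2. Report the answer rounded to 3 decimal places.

5.423

Fisher z-transforms: z1 = atanh(0.806) = 1.115506, z2 = atanh(0.446) = 0.479696; difference d = 0.635810
Var(d) = 1/93 + 1/334 = 0.0107527 + 0.0029940 = 0.0137467
z = d/√Var(d) = 0.635810 / √0.0137467 = 0.635810 / 0.117246 = 5.423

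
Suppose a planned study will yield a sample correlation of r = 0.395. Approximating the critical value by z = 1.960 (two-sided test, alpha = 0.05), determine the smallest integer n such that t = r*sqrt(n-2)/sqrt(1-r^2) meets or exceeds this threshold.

r√(n−2)/√(1−r²) ≥ 1.960  ⇔  n−2 ≥ (1.960)²·(1−r²)/r²
(1−r²)/r² = (1−0.156025)/0.156025 = 5.4092
n ≥ 2 + 3.8416·5.4092 = 2 + 20.7800 = 22.7800
⌈22.7800⌉ = 23

23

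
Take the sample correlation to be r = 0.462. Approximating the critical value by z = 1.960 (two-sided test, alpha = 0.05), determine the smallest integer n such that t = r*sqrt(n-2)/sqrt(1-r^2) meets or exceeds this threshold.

r√(n−2)/√(1−r²) ≥ 1.960  ⇔  n−2 ≥ (1.960)²·(1−r²)/r²
(1−r²)/r² = (1−0.213444)/0.213444 = 3.6851
n ≥ 2 + 3.8416·3.6851 = 2 + 14.1567 = 16.1567
⌈16.1567⌉ = 17

17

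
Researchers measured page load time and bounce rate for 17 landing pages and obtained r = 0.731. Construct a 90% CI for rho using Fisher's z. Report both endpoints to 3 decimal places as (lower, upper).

z_r = atanh(0.731) = 0.930872;  SE = 1/√(n−3) = 1/√14 = 0.267261
z-limits: 0.930872 ± 1.645·0.267261 = 0.930872 ± 0.439644 = [0.491228, 1.370516]
ρ-limits: (tanh 0.491228, tanh 1.370516) = (0.455, 0.879)

(0.455, 0.879)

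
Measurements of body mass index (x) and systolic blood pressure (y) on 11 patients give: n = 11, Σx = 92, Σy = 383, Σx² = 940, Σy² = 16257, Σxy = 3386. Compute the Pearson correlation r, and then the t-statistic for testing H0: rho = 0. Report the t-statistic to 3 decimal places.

Numerator: nΣxy − (Σx)(Σy) = 11·3386 − (92)(383) = 2010
Denominator: √[(nΣx²−(Σx)²)(nΣy²−(Σy)²)]
  nΣx²−(Σx)² = 11·940 − 8464 = 1876;  nΣy²−(Σy)² = 11·16257 − 146689 = 32138
  √(1876·32138) = √60290888 = 7764.7207
r = 2010 / 7764.7207 = 0.2589
t = r·√(n−2)/√(1−r²) = 0.2589·√9 / √(1−0.067029) = 0.776700 / 0.965904 = 0.804

0.804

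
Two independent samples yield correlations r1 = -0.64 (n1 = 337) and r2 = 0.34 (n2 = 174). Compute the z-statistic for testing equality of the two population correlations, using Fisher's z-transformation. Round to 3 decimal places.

Fisher z-transforms: z1 = atanh(-0.64) = -0.758174, z2 = atanh(0.34) = 0.354093; difference d = -1.112267
Var(d) = 1/334 + 1/171 = 0.0029940 + 0.0058480 = 0.0088420
z = d/√Var(d) = -1.112267 / √0.0088420 = -1.112267 / 0.094032 = -11.829

-11.829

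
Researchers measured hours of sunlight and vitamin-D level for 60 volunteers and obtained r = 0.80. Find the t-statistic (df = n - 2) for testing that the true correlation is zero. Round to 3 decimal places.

t = r·√(n−2) / √(1−r²) with r = 0.80, n = 60
  = 0.80·√58 / √(1 − 0.6400)
  = 0.80·7.615773 / 0.600000
  = 6.092618 / 0.600000 = 10.154

10.154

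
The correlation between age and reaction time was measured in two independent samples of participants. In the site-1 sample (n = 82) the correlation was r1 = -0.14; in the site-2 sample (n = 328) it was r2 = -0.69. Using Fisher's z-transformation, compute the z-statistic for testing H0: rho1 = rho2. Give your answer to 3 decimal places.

5.636

Fisher z-transforms: z1 = atanh(-0.14) = -0.140926, z2 = atanh(-0.69) = -0.847956; difference d = 0.707030
Var(d) = 1/79 + 1/325 = 0.0126582 + 0.0030769 = 0.0157351
z = d/√Var(d) = 0.707030 / √0.0157351 = 0.707030 / 0.125440 = 5.636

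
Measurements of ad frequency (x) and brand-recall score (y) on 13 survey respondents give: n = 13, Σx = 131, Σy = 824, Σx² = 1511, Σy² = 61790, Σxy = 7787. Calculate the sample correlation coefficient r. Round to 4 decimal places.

S_xy = nΣxy − ΣxΣy = 13·7787 − 131·824 = 101231 − 107944 = -6713
S_xx = nΣx² − (Σx)² = 13·1511 − 131² = 19643 − 17161 = 2482
S_yy = nΣy² − (Σy)² = 13·61790 − 824² = 803270 − 678976 = 124294
r = S_xy / √(S_xx·S_yy) = -6713 / √(2482·124294) = -6713 / √308497708 = -6713 / 17564.1028 = -0.3822

-0.3822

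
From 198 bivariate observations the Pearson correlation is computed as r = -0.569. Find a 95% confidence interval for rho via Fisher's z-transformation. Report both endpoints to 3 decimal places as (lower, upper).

z_r = atanh(-0.569) = -0.646043;  SE = 1/√(n−3) = 1/√195 = 0.071611
z-limits: -0.646043 ± 1.960·0.071611 = -0.646043 ± 0.140358 = [-0.786401, -0.505685]
ρ-limits: (tanh -0.786401, tanh -0.505685) = (-0.656, -0.467)

(-0.656, -0.467)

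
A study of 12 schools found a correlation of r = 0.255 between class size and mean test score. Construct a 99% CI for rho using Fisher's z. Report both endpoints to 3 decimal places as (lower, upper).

Fisher z: z_r = atanh(r) = ½·ln((1+0.255)/(1−0.255)) = 0.260753
SE(z) = 1/√(n−3) = 1/√9 = 0.333333
99% ⇒ z* = 2.576; margin = 2.576·0.333333 = 0.858666
CI on z-scale: (-0.597913, 1.119419)
Back-transform: tanh(-0.597913) = -0.535563, tanh(1.119419) = 0.807367

(-0.536, 0.807)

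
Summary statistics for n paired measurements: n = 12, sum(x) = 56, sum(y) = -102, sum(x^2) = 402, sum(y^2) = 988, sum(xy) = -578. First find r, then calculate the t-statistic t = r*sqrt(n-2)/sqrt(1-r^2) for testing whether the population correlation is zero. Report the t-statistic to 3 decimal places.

S_xy = nΣxy − ΣxΣy = 12·(-578) − 56·(-102) = -6936 − (-5712) = -1224
S_xx = nΣx² − (Σx)² = 12·402 − 56² = 4824 − 3136 = 1688
S_yy = nΣy² − (Σy)² = 12·988 − (-102)² = 11856 − 10404 = 1452
r = S_xy / √(S_xx·S_yy) = -1224 / √(1688·1452) = -1224 / √2450976 = -1224 / 1565.5593 = -0.7818
t = r·√(n−2)/√(1−r²) = -0.7818·√10 / √(1−0.611211) = -2.472269 / 0.623529 = -3.965

-3.965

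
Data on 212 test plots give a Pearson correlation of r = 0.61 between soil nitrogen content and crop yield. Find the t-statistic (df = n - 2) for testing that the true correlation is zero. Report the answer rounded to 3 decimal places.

1 − r² = 1 − 0.3721 = 0.6279;  √(1−r²) = 0.792401
√(n−2) = √210 = 14.491377
t = r·√(n−2)/√(1−r²) = 0.61 · 14.491377 / 0.792401 = 11.156

11.156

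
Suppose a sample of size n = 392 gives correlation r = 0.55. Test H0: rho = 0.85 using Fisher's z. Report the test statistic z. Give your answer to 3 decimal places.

-12.579

Fisher z: atanh(0.55) = 0.618381, atanh(0.85) = 1.256153
z = (z_r − z_0)·√(n−3) = (0.618381 − 1.256153)·√389 = -0.637772 · 19.723083 = -12.579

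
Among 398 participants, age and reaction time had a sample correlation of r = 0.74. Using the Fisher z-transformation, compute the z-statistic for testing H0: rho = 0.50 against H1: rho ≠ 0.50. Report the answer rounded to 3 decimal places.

z_r = atanh(0.74) = 0.950479,  z_0 = atanh(0.50) = 0.549306
SE = 1/√(n−3) = 1/√395 = 0.050315
z = (z_r − z_0)/SE = (0.950479 − 0.549306) / 0.050315 = 0.401173 / 0.050315 = 7.973

7.973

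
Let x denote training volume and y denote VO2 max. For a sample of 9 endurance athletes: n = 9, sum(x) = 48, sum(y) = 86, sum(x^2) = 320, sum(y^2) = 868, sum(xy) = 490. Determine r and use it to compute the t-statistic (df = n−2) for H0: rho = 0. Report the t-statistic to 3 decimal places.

1.865

Numerator: nΣxy − (Σx)(Σy) = 9·490 − (48)(86) = 282
Denominator: √[(nΣx²−(Σx)²)(nΣy²−(Σy)²)]
  nΣx²−(Σx)² = 9·320 − 2304 = 576;  nΣy²−(Σy)² = 9·868 − 7396 = 416
  √(576·416) = √239616 = 489.5059
r = 282 / 489.5059 = 0.5761
t = r·√(n−2)/√(1−r²) = 0.5761·√7 / √(1−0.331891) = 1.524217 / 0.817379 = 1.865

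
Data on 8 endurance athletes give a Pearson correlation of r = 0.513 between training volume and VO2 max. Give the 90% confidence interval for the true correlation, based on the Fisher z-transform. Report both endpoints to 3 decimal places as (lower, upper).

Fisher z: z_r = atanh(r) = ½·ln((1+0.513)/(1−0.513)) = 0.566793
SE(z) = 1/√(n−3) = 1/√5 = 0.447214
90% ⇒ z* = 1.645; margin = 1.645·0.447214 = 0.735667
CI on z-scale: (-0.168874, 1.302460)
Back-transform: tanh(-0.168874) = -0.167287, tanh(1.302460) = 0.862355

(-0.167, 0.862)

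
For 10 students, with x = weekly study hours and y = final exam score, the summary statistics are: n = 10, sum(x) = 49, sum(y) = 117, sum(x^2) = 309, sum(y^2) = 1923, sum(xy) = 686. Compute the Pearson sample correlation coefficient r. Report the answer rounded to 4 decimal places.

S_xy = nΣxy − ΣxΣy = 10·686 − 49·117 = 6860 − 5733 = 1127
S_xx = nΣx² − (Σx)² = 10·309 − 49² = 3090 − 2401 = 689
S_yy = nΣy² − (Σy)² = 10·1923 − 117² = 19230 − 13689 = 5541
r = S_xy / √(S_xx·S_yy) = 1127 / √(689·5541) = 1127 / √3817749 = 1127 / 1953.9061 = 0.5768

0.5768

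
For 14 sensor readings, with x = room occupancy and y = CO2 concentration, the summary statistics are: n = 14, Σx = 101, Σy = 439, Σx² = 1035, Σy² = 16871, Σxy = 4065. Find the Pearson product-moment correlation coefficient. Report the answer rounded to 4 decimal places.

S_xy = nΣxy − ΣxΣy = 14·4065 − 101·439 = 56910 − 44339 = 12571
S_xx = nΣx² − (Σx)² = 14·1035 − 101² = 14490 − 10201 = 4289
S_yy = nΣy² − (Σy)² = 14·16871 − 439² = 236194 − 192721 = 43473
r = S_xy / √(S_xx·S_yy) = 12571 / √(4289·43473) = 12571 / √186455697 = 12571 / 13654.8781 = 0.9206

0.9206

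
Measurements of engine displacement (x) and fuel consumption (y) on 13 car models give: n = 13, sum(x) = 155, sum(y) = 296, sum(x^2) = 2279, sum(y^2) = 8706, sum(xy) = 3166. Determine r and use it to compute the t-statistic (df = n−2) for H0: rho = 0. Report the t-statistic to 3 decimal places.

-1.424

Numerator: nΣxy − (Σx)(Σy) = 13·3166 − (155)(296) = -4722
Denominator: √[(nΣx²−(Σx)²)(nΣy²−(Σy)²)]
  nΣx²−(Σx)² = 13·2279 − 24025 = 5602;  nΣy²−(Σy)² = 13·8706 − 87616 = 25562
  √(5602·25562) = √143198324 = 11966.5502
r = -4722 / 11966.5502 = -0.3946
t = r·√(n−2)/√(1−r²) = -0.3946·√11 / √(1−0.155709) = -1.308740 / 0.918853 = -1.424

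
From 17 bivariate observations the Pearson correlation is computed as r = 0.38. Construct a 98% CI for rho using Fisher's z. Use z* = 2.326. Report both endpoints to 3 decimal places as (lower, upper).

(-0.218, 0.771)

z_r = atanh(0.38) = 0.400060;  SE = 1/√(n−3) = 1/√14 = 0.267261
z-limits: 0.400060 ± 2.326·0.267261 = 0.400060 ± 0.621649 = [-0.221589, 1.021709]
ρ-limits: (tanh -0.221589, tanh 1.021709) = (-0.218, 0.771)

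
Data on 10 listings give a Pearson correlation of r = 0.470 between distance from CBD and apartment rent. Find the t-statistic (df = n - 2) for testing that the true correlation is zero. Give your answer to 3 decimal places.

1.506

t = r·√(n−2) / √(1−r²) with r = 0.470, n = 10
  = 0.470·√8 / √(1 − 0.220900)
  = 0.470·2.828427 / 0.882666
  = 1.329361 / 0.882666 = 1.506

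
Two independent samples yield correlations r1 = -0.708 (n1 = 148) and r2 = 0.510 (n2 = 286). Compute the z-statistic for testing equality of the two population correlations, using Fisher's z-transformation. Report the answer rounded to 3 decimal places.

z1 = atanh(-0.708) = -0.883162,  z2 = atanh(0.510) = 0.562730
SE = √(1/(n1−3) + 1/(n2−3)) = √(1/145 + 1/283) = √(0.0068966 + 0.0035336) = √0.0104302 = 0.102128
z = (z1 − z2)/SE = (-0.883162 − 0.562730) / 0.102128 = -1.445892 / 0.102128 = -14.158

-14.158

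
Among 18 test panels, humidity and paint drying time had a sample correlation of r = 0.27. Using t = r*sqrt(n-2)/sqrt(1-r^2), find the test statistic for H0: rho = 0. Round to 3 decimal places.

1.122

1 − r² = 1 − 0.0729 = 0.9271;  √(1−r²) = 0.962860
√(n−2) = √16 = 4.000000
t = r·√(n−2)/√(1−r²) = 0.27 · 4.000000 / 0.962860 = 1.122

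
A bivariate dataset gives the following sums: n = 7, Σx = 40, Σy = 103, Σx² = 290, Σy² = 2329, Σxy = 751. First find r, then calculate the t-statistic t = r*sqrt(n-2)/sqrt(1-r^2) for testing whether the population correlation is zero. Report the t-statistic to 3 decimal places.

Numerator: nΣxy − (Σx)(Σy) = 7·751 − (40)(103) = 1137
Denominator: √[(nΣx²−(Σx)²)(nΣy²−(Σy)²)]
  nΣx²−(Σx)² = 7·290 − 1600 = 430;  nΣy²−(Σy)² = 7·2329 − 10609 = 5694
  √(430·5694) = √2448420 = 1564.7428
r = 1137 / 1564.7428 = 0.7266
t = r·√(n−2)/√(1−r²) = 0.7266·√5 / √(1−0.527948) = 1.624727 / 0.687060 = 2.365

2.365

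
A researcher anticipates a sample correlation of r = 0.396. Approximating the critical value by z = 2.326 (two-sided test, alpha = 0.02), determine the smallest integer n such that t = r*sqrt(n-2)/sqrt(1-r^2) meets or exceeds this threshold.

Need r·√(n−2)/√(1−r²) ≥ 2.326
√(n−2) ≥ 2.326·√(1−0.156816) / 0.396 = 2.326·0.918251 / 0.396 = 5.3936
n−2 ≥ 29.0909  ⇒  n ≥ 31.0909
Smallest integer n = 32

32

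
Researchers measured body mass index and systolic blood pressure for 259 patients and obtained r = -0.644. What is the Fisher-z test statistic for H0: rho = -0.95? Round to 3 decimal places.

17.069

Fisher z: atanh(-0.644) = -0.764978, atanh(-0.95) = -1.831781
z = (z_r − z_0)·√(n−3) = (-0.764978 − (-1.831781))·√256 = 1.066803 · 16.000000 = 17.069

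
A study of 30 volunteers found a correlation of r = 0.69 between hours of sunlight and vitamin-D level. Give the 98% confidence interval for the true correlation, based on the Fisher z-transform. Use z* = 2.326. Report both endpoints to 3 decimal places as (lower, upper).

(0.380, 0.861)

Fisher z: z_r = atanh(r) = ½·ln((1+0.69)/(1−0.69)) = 0.847956
SE(z) = 1/√(n−3) = 1/√27 = 0.192450
98% ⇒ z* = 2.326; margin = 2.326·0.192450 = 0.447639
CI on z-scale: (0.400317, 1.295595)
Back-transform: tanh(0.400317) = 0.380220, tanh(1.295595) = 0.860585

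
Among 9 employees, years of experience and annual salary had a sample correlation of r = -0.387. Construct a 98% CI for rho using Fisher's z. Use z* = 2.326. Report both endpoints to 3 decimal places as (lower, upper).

(-0.876, 0.494)

z_r = atanh(-0.387) = -0.408267;  SE = 1/√(n−3) = 1/√6 = 0.408248
z-limits: -0.408267 ± 2.326·0.408248 = -0.408267 ± 0.949585 = [-1.357852, 0.541318]
ρ-limits: (tanh -1.357852, tanh 0.541318) = (-0.876, 0.494)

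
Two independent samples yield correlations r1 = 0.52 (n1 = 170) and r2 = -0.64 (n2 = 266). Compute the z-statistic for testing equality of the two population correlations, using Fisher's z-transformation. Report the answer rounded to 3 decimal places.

Fisher z-transforms: z1 = atanh(0.52) = 0.576340, z2 = atanh(-0.64) = -0.758174; difference d = 1.334514
Var(d) = 1/167 + 1/263 = 0.0059880 + 0.0038023 = 0.0097903
z = d/√Var(d) = 1.334514 / √0.0097903 = 1.334514 / 0.098946 = 13.487

13.487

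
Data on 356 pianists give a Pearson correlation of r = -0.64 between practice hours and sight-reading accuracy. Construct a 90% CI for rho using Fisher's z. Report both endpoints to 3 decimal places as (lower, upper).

(-0.689, -0.585)

Fisher z: z_r = atanh(r) = ½·ln((1+(-0.64))/(1−(-0.64))) = -0.758174
SE(z) = 1/√(n−3) = 1/√353 = 0.053225
90% ⇒ z* = 1.645; margin = 1.645·0.053225 = 0.087555
CI on z-scale: (-0.845729, -0.670619)
Back-transform: tanh(-0.845729) = -0.688832, tanh(-0.670619) = -0.585387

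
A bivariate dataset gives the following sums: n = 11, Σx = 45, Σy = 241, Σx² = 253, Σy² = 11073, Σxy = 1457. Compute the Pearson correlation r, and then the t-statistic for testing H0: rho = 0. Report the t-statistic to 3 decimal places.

S_xy = nΣxy − ΣxΣy = 11·1457 − 45·241 = 16027 − 10845 = 5182
S_xx = nΣx² − (Σx)² = 11·253 − 45² = 2783 − 2025 = 758
S_yy = nΣy² − (Σy)² = 11·11073 − 241² = 121803 − 58081 = 63722
r = S_xy / √(S_xx·S_yy) = 5182 / √(758·63722) = 5182 / √48301276 = 5182 / 6949.9119 = 0.7456
t = r·√(n−2)/√(1−r²) = 0.7456·√9 / √(1−0.555919) = 2.236800 / 0.666394 = 3.357

3.357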